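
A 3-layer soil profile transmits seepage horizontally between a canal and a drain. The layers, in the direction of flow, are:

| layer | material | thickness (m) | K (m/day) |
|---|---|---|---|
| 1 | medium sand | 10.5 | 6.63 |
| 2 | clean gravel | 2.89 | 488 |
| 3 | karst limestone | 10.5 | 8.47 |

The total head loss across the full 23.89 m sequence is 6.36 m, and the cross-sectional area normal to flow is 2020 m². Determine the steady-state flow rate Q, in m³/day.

4540

Flow is perpendicular to layering, so the layers act in series and the equivalent K is the thickness-weighted harmonic mean.
Total thickness L = 10.5 + 2.89 + 10.5 = 23.89 m.
Σ(b_i/K_i) = 10.5/6.63 + 2.89/488 + 10.5/8.47 = 2.829 d.
K_eq = L / Σ(b_i/K_i) = 23.89 / 2.829 = 8.444 m/day.
Q = K_eq · A · (Δh/L) = 8.444 × 2020 × (6.36/23.89) = 4541 m³/day.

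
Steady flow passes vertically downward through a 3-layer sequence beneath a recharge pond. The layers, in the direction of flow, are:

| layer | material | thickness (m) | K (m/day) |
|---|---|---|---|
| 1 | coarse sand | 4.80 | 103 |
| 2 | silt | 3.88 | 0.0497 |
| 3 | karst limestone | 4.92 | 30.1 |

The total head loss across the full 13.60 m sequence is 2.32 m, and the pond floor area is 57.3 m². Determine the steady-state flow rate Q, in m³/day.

1.70

Flow is perpendicular to layering, so the layers act in series and the equivalent K is the thickness-weighted harmonic mean.
Total thickness L = 4.80 + 3.88 + 4.92 = 13.60 m.
Σ(b_i/K_i) = 4.80/103 + 3.88/0.0497 + 4.92/30.1 = 78.28 d.
K_eq = L / Σ(b_i/K_i) = 13.60 / 78.28 = 0.1737 m/day.
Q = K_eq · A · (Δh/L) = 0.1737 × 57.3 × (2.32/13.60) = 1.698 m³/day.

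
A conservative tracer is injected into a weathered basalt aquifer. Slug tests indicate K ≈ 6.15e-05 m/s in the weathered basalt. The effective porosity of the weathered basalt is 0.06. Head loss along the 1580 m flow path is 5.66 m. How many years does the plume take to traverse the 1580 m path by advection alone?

Convert K: 6.15e-05 m/s × 86400 = 5.314 m/day.
Hydraulic gradient i = Δh / L = 5.66 / 1580 = 0.003582.
Darcy flux q = K · i = 5.314 × 0.003582 = 0.01903 m/day.
Seepage velocity v = q / n_e = 0.01903 / 0.06 = 0.3172 m/day.
Travel time t = L / v = 1580 / 0.3172 = 4980 days = 13.64 years.

13.6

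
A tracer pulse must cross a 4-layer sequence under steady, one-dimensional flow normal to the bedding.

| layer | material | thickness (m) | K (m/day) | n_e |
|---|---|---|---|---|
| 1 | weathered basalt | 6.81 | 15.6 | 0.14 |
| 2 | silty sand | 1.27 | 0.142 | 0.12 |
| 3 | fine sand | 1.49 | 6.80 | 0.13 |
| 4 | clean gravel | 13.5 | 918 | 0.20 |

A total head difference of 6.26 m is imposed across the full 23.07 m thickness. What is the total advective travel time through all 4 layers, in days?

With flow normal to the layers, continuity requires the same specific discharge q through every layer.
Σ(b_i/K_i) = 6.81/15.6 + 1.27/0.142 + 1.49/6.80 + 13.5/918 = 9.614 d.
q = Δh / Σ(b_i/K_i) = 6.26 / 9.614 = 0.6511 m/day.
In each layer the seepage velocity is v_i = q/n_i, so the layer transit time is t_i = b_i·n_i / q:
  layer 1 (weathered basalt): t_1 = 6.81 × 0.14 / 0.6511 = 1.464 d
  layer 2 (silty sand): t_2 = 1.27 × 0.12 / 0.6511 = 0.2341 d
  layer 3 (fine sand): t_3 = 1.49 × 0.13 / 0.6511 = 0.2975 d
  layer 4 (clean gravel): t_4 = 13.5 × 0.20 / 0.6511 = 4.147 d
Total t = Σ t_i = 6.142 days.

6.14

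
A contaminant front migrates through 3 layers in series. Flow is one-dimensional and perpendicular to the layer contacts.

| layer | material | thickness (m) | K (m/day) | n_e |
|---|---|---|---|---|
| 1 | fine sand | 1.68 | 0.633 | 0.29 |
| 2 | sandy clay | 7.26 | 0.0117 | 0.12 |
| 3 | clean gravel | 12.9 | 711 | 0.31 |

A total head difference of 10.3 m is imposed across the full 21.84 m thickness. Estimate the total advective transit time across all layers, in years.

With flow normal to the layers, continuity requires the same specific discharge q through every layer.
Σ(b_i/K_i) = 1.68/0.633 + 7.26/0.0117 + 12.9/711 = 623.2 d.
q = Δh / Σ(b_i/K_i) = 10.3 / 623.2 = 0.01653 m/day.
In each layer the seepage velocity is v_i = q/n_i, so the layer transit time is t_i = b_i·n_i / q:
  layer 1 (fine sand): t_1 = 1.68 × 0.29 / 0.01653 = 29.48 d
  layer 2 (sandy clay): t_2 = 7.26 × 0.12 / 0.01653 = 52.71 d
  layer 3 (clean gravel): t_3 = 12.9 × 0.31 / 0.01653 = 242.0 d
Total t = Σ t_i = 324.1 days = 0.8874 years.

0.887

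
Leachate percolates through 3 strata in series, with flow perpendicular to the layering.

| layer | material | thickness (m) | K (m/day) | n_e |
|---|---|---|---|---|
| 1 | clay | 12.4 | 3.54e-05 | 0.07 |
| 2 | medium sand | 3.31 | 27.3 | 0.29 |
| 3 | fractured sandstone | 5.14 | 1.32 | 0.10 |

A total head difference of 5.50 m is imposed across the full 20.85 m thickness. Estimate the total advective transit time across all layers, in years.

With flow normal to the layers, continuity requires the same specific discharge q through every layer.
Σ(b_i/K_i) = 12.4/3.54e-05 + 3.31/27.3 + 5.14/1.32 = 3.503e+05 d.
q = Δh / Σ(b_i/K_i) = 5.50 / 3.503e+05 = 1.570e-05 m/day.
In each layer the seepage velocity is v_i = q/n_i, so the layer transit time is t_i = b_i·n_i / q:
  layer 1 (clay): t_1 = 12.4 × 0.07 / 1.570e-05 = 55282 d
  layer 2 (medium sand): t_2 = 3.31 × 0.29 / 1.570e-05 = 61135 d
  layer 3 (fractured sandstone): t_3 = 5.14 × 0.10 / 1.570e-05 = 32736 d
Total t = Σ t_i = 1.492e+05 days = 408.4 years.

408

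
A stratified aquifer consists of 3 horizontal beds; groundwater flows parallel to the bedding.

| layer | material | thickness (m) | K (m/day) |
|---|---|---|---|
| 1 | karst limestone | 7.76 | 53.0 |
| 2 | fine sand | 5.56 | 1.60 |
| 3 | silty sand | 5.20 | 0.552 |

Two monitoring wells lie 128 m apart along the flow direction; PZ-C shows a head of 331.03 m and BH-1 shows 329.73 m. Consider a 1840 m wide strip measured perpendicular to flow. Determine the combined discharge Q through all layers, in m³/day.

Flow is parallel to layering, so each bed carries its own Darcy discharge and the transmissivities add.
Σ(K_i·b_i) = 53.0×7.76 + 1.60×5.56 + 0.552×5.20 = 423.0 m²/day.
Hydraulic gradient i = (331.03 − 329.73) / 128 = 1.3 / 128 = 0.01016.
Q = Σ(K_i·b_i) · W · i = 423.0 × 1840 × 0.01016 = 7906 m³/day.

7910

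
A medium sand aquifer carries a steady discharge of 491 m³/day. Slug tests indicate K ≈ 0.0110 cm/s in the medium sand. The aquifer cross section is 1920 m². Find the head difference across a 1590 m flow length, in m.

42.8

Convert K: 0.0110 cm/s × 864 = 9.504 m/day.
From Q = K·A·i, i = Q / (K·A) = 491 / (9.504 × 1920) = 0.02691.
Head loss Δh = i · L = 0.02691 × 1590 = 42.78 m.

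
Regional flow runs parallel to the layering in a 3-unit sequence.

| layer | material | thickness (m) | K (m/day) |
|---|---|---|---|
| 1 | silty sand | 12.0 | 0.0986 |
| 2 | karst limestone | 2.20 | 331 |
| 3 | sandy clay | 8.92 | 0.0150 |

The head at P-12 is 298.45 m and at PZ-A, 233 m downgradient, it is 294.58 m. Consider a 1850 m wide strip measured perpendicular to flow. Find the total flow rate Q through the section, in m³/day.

Flow is parallel to layering, so each bed carries its own Darcy discharge and the transmissivities add.
Σ(K_i·b_i) = 0.0986×12.0 + 331×2.20 + 0.0150×8.92 = 729.5 m²/day.
Hydraulic gradient i = (298.45 − 294.58) / 233 = 3.87 / 233 = 0.01661.
Q = Σ(K_i·b_i) · W · i = 729.5 × 1850 × 0.01661 = 22416 m³/day.

22400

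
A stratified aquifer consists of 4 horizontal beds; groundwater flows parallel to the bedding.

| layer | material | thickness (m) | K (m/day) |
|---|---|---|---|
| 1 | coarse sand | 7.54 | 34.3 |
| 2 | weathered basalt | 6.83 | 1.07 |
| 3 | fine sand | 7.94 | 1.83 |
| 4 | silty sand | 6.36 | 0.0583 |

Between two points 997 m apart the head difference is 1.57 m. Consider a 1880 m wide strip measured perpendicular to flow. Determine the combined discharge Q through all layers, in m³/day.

831

Flow is parallel to layering, so each bed carries its own Darcy discharge and the transmissivities add.
Σ(K_i·b_i) = 34.3×7.54 + 1.07×6.83 + 1.83×7.94 + 0.0583×6.36 = 280.8 m²/day.
Hydraulic gradient i = Δh / L = 1.57 / 997 = 0.001575.
Q = Σ(K_i·b_i) · W · i = 280.8 × 1880 × 0.001575 = 831.4 m³/day.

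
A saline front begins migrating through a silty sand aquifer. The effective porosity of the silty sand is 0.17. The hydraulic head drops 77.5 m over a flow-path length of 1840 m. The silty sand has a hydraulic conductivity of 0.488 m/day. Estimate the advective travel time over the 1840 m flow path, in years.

Hydraulic gradient i = Δh / L = 77.5 / 1840 = 0.04212.
Darcy flux q = K · i = 0.4880 × 0.04212 = 0.02055 m/day.
Seepage velocity v = q / n_e = 0.02055 / 0.17 = 0.1209 m/day.
Travel time t = L / v = 1840 / 0.1209 = 15218 days = 41.67 years.

41.7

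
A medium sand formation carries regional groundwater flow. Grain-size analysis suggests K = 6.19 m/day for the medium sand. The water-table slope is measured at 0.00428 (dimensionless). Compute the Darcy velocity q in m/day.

Hydraulic gradient i = 0.00428.
Specific discharge q = K · i = 6.190 × 0.004280 = 0.02649 m/day.

0.0265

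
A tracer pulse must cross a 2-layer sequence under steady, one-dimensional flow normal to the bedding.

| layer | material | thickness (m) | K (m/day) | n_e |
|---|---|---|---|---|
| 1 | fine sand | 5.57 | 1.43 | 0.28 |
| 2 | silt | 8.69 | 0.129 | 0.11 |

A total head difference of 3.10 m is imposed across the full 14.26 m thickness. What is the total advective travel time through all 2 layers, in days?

With flow normal to the layers, continuity requires the same specific discharge q through every layer.
Σ(b_i/K_i) = 5.57/1.43 + 8.69/0.129 = 71.26 d.
q = Δh / Σ(b_i/K_i) = 3.10 / 71.26 = 0.04350 m/day.
In each layer the seepage velocity is v_i = q/n_i, so the layer transit time is t_i = b_i·n_i / q:
  layer 1 (fine sand): t_1 = 5.57 × 0.28 / 0.04350 = 35.85 d
  layer 2 (silt): t_2 = 8.69 × 0.11 / 0.04350 = 21.97 d
Total t = Σ t_i = 57.82 days.

57.8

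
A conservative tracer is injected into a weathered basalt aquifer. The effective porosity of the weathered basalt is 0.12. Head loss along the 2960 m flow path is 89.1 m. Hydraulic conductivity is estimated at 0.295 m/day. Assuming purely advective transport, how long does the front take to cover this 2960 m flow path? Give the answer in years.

Hydraulic gradient i = Δh / L = 89.1 / 2960 = 0.03010.
Darcy flux q = K · i = 0.2950 × 0.03010 = 0.008880 m/day.
Seepage velocity v = q / n_e = 0.008880 / 0.12 = 0.07400 m/day.
Travel time t = L / v = 2960 / 0.07400 = 40000 days = 109.5 years.

110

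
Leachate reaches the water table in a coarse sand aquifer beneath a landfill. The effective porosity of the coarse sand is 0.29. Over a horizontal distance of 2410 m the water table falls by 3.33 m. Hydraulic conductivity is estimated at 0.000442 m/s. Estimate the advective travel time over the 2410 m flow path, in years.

Convert K: 0.000442 m/s × 86400 = 38.19 m/day.
Hydraulic gradient i = Δh / L = 3.33 / 2410 = 0.001382.
Darcy flux q = K · i = 38.19 × 0.001382 = 0.05277 m/day.
Seepage velocity v = q / n_e = 0.05277 / 0.29 = 0.1820 m/day.
Travel time t = L / v = 2410 / 0.1820 = 13245 days = 36.26 years.

36.3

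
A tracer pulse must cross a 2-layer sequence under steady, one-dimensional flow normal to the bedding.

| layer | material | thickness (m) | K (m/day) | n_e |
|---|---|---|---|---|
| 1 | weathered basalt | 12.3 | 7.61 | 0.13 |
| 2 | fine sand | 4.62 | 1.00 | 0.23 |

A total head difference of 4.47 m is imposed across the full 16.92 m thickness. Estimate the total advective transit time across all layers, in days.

3.71

With flow normal to the layers, continuity requires the same specific discharge q through every layer.
Σ(b_i/K_i) = 12.3/7.61 + 4.62/1.00 = 6.236 d.
q = Δh / Σ(b_i/K_i) = 4.47 / 6.236 = 0.7168 m/day.
In each layer the seepage velocity is v_i = q/n_i, so the layer transit time is t_i = b_i·n_i / q:
  layer 1 (weathered basalt): t_1 = 12.3 × 0.13 / 0.7168 = 2.231 d
  layer 2 (fine sand): t_2 = 4.62 × 0.23 / 0.7168 = 1.482 d
Total t = Σ t_i = 3.713 days.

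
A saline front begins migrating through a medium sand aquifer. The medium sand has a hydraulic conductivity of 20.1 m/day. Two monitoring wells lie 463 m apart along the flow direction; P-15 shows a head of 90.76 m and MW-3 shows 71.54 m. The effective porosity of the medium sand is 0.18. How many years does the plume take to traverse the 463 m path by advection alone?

Hydraulic gradient i = (90.76 − 71.54) / 463 = 19.22 / 463 = 0.04151.
Darcy flux q = K · i = 20.10 × 0.04151 = 0.8344 m/day.
Seepage velocity v = q / n_e = 0.8344 / 0.18 = 4.635 m/day.
Travel time t = L / v = 463 / 4.635 = 99.88 days = 0.2735 years.

0.273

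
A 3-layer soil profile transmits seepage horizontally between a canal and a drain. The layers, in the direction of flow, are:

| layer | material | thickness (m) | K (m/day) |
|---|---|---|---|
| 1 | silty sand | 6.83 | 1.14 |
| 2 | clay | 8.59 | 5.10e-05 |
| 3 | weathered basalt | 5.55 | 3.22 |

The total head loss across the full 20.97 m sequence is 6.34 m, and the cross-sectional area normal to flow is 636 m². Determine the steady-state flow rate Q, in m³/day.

0.0239

Flow is perpendicular to layering, so the layers act in series and the equivalent K is the thickness-weighted harmonic mean.
Total thickness L = 6.83 + 8.59 + 5.55 = 20.97 m.
Σ(b_i/K_i) = 6.83/1.14 + 8.59/5.10e-05 + 5.55/3.22 = 1.684e+05 d.
K_eq = L / Σ(b_i/K_i) = 20.97 / 1.684e+05 = 0.0001245 m/day.
Q = K_eq · A · (Δh/L) = 0.0001245 × 636 × (6.34/20.97) = 0.02394 m³/day.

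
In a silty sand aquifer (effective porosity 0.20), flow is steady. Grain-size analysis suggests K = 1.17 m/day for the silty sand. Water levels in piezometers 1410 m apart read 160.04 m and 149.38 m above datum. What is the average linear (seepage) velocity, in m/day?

Hydraulic gradient i = (160.04 − 149.38) / 1410 = 10.66 / 1410 = 0.007560.
Darcy flux q = K · i = 1.170 × 0.007560 = 0.008846 m/day.
Seepage velocity v = q / n_e = 0.008846 / 0.20 = 0.04423 m/day.

0.0442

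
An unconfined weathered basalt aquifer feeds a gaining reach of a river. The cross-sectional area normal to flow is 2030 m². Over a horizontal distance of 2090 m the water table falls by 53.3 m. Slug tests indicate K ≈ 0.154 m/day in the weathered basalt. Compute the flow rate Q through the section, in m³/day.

7.97

Hydraulic gradient i = Δh / L = 53.3 / 2090 = 0.02550.
Darcy's law: Q = K · A · i = 0.1540 × 2030 × 0.02550 = 7.973 m³/day.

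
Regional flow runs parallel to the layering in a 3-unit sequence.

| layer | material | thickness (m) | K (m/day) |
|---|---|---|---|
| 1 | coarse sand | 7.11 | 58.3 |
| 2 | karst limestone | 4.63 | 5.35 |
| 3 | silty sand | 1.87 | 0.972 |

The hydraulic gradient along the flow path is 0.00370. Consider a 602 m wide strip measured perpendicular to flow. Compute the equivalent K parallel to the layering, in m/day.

32.4

Flow is parallel to layering, so each bed carries its own Darcy discharge and the transmissivities add.
Σ(K_i·b_i) = 58.3×7.11 + 5.35×4.63 + 0.972×1.87 = 441.1 m²/day.
Total thickness b = 13.61 m, so K_eq = Σ(K_i·b_i)/b = 32.41 m/day.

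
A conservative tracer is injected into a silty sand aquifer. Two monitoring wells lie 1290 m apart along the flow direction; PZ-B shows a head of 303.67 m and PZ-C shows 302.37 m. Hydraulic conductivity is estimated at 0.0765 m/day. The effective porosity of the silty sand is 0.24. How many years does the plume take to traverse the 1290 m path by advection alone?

Hydraulic gradient i = (303.67 − 302.37) / 1290 = 1.3 / 1290 = 0.001008.
Darcy flux q = K · i = 0.07650 × 0.001008 = 7.709e-05 m/day.
Seepage velocity v = q / n_e = 7.709e-05 / 0.24 = 0.0003212 m/day.
Travel time t = L / v = 1290 / 0.0003212 = 4.016e+06 days = 10995 years.

11000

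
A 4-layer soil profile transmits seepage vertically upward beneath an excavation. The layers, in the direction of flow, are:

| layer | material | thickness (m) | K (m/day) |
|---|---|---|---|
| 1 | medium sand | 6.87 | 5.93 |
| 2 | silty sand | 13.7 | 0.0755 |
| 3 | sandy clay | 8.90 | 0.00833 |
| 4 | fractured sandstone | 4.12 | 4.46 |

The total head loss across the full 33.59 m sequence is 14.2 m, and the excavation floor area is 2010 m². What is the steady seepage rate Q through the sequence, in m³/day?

22.8

Flow is perpendicular to layering, so the layers act in series and the equivalent K is the thickness-weighted harmonic mean.
Total thickness L = 6.87 + 13.7 + 8.90 + 4.12 = 33.59 m.
Σ(b_i/K_i) = 6.87/5.93 + 13.7/0.0755 + 8.90/0.00833 + 4.12/4.46 = 1252 d.
K_eq = L / Σ(b_i/K_i) = 33.59 / 1252 = 0.02683 m/day.
Q = K_eq · A · (Δh/L) = 0.02683 × 2010 × (14.2/33.59) = 22.80 m³/day.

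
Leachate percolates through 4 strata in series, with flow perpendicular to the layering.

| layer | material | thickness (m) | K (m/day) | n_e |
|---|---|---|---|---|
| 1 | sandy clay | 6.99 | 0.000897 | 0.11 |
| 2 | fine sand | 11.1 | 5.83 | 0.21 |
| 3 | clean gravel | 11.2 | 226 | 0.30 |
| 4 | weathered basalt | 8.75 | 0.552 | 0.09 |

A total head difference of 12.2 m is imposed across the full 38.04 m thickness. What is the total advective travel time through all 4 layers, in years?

12.7

With flow normal to the layers, continuity requires the same specific discharge q through every layer.
Σ(b_i/K_i) = 6.99/0.000897 + 11.1/5.83 + 11.2/226 + 8.75/0.552 = 7810 d.
q = Δh / Σ(b_i/K_i) = 12.2 / 7810 = 0.001562 m/day.
In each layer the seepage velocity is v_i = q/n_i, so the layer transit time is t_i = b_i·n_i / q:
  layer 1 (sandy clay): t_1 = 6.99 × 0.11 / 0.001562 = 492.3 d
  layer 2 (fine sand): t_2 = 11.1 × 0.21 / 0.001562 = 1492 d
  layer 3 (clean gravel): t_3 = 11.2 × 0.30 / 0.001562 = 2151 d
  layer 4 (weathered basalt): t_4 = 8.75 × 0.09 / 0.001562 = 504.2 d
Total t = Σ t_i = 4640 days = 12.70 years.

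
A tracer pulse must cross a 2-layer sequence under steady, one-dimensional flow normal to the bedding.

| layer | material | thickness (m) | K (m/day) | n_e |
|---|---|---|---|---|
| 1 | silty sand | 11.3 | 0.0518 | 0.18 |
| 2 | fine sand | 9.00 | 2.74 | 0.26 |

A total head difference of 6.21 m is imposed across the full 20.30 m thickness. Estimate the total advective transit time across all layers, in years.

0.427

With flow normal to the layers, continuity requires the same specific discharge q through every layer.
Σ(b_i/K_i) = 11.3/0.0518 + 9.00/2.74 = 221.4 d.
q = Δh / Σ(b_i/K_i) = 6.21 / 221.4 = 0.02804 m/day.
In each layer the seepage velocity is v_i = q/n_i, so the layer transit time is t_i = b_i·n_i / q:
  layer 1 (silty sand): t_1 = 11.3 × 0.18 / 0.02804 = 72.53 d
  layer 2 (fine sand): t_2 = 9.00 × 0.26 / 0.02804 = 83.44 d
Total t = Σ t_i = 156.0 days = 0.4270 years.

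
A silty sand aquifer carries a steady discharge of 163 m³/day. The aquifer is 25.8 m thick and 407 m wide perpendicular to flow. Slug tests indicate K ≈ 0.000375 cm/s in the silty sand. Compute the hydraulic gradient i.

0.0479

Convert K: 0.000375 cm/s × 864 = 0.3240 m/day.
Cross-sectional area A = 407 × 25.8 = 10501 m².
From Q = K·A·i, i = Q / (K·A) = 163 / (0.3240 × 10501) = 0.04791.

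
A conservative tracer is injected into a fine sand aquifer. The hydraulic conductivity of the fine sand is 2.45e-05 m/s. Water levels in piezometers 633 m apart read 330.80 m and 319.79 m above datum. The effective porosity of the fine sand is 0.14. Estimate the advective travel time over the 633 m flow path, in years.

Convert K: 2.45e-05 m/s × 86400 = 2.117 m/day.
Hydraulic gradient i = (330.80 − 319.79) / 633 = 11.01 / 633 = 0.01739.
Darcy flux q = K · i = 2.117 × 0.01739 = 0.03682 m/day.
Seepage velocity v = q / n_e = 0.03682 / 0.14 = 0.2630 m/day.
Travel time t = L / v = 633 / 0.2630 = 2407 days = 6.590 years.

6.59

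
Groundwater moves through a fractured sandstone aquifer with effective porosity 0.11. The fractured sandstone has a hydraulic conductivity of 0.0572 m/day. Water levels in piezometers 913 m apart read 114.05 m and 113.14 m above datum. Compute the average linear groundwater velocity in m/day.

0.000518

Hydraulic gradient i = (114.05 − 113.14) / 913 = 0.91 / 913 = 0.0009967.
Darcy flux q = K · i = 0.05720 × 0.0009967 = 5.701e-05 m/day.
Seepage velocity v = q / n_e = 5.701e-05 / 0.11 = 0.0005183 m/day.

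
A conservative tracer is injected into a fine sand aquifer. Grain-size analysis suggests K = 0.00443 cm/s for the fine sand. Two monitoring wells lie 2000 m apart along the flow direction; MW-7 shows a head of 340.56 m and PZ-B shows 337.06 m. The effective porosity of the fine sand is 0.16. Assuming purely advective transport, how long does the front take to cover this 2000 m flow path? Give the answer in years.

131

Convert K: 0.00443 cm/s × 864 = 3.828 m/day.
Hydraulic gradient i = (340.56 − 337.06) / 2000 = 3.5 / 2000 = 0.001750.
Darcy flux q = K · i = 3.828 × 0.001750 = 0.006698 m/day.
Seepage velocity v = q / n_e = 0.006698 / 0.16 = 0.04186 m/day.
Travel time t = L / v = 2000 / 0.04186 = 47774 days = 130.8 years.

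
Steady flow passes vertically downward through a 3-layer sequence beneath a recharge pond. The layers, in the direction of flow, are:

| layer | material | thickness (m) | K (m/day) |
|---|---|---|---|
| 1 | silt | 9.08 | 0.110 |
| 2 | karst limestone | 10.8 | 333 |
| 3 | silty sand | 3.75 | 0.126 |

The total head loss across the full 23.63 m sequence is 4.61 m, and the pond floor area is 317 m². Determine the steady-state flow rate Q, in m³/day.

13.0

Flow is perpendicular to layering, so the layers act in series and the equivalent K is the thickness-weighted harmonic mean.
Total thickness L = 9.08 + 10.8 + 3.75 = 23.63 m.
Σ(b_i/K_i) = 9.08/0.110 + 10.8/333 + 3.75/0.126 = 112.3 d.
K_eq = L / Σ(b_i/K_i) = 23.63 / 112.3 = 0.2103 m/day.
Q = K_eq · A · (Δh/L) = 0.2103 × 317 × (4.61/23.63) = 13.01 m³/day.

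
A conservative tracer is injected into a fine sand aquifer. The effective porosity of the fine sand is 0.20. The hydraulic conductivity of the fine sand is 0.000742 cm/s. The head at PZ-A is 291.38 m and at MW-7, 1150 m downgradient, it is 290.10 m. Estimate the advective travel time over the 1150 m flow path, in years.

882

Convert K: 0.000742 cm/s × 864 = 0.6411 m/day.
Hydraulic gradient i = (291.38 − 290.10) / 1150 = 1.28 / 1150 = 0.001113.
Darcy flux q = K · i = 0.6411 × 0.001113 = 0.0007136 m/day.
Seepage velocity v = q / n_e = 0.0007136 / 0.20 = 0.003568 m/day.
Travel time t = L / v = 1150 / 0.003568 = 3.223e+05 days = 882.5 years.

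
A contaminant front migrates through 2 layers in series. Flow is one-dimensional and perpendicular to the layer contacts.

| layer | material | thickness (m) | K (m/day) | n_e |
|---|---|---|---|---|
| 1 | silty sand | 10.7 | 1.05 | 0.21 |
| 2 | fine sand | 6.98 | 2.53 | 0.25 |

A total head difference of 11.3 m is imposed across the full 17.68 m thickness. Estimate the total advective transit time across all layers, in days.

4.57

With flow normal to the layers, continuity requires the same specific discharge q through every layer.
Σ(b_i/K_i) = 10.7/1.05 + 6.98/2.53 = 12.95 d.
q = Δh / Σ(b_i/K_i) = 11.3 / 12.95 = 0.8726 m/day.
In each layer the seepage velocity is v_i = q/n_i, so the layer transit time is t_i = b_i·n_i / q:
  layer 1 (silty sand): t_1 = 10.7 × 0.21 / 0.8726 = 2.575 d
  layer 2 (fine sand): t_2 = 6.98 × 0.25 / 0.8726 = 2.000 d
Total t = Σ t_i = 4.575 days.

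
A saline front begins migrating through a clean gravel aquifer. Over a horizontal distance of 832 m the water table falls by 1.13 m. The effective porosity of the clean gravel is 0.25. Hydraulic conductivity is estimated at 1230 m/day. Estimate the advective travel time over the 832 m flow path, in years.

0.341

Hydraulic gradient i = Δh / L = 1.13 / 832 = 0.001358.
Darcy flux q = K · i = 1230 × 0.001358 = 1.671 m/day.
Seepage velocity v = q / n_e = 1.671 / 0.25 = 6.682 m/day.
Travel time t = L / v = 832 / 6.682 = 124.5 days = 0.3409 years.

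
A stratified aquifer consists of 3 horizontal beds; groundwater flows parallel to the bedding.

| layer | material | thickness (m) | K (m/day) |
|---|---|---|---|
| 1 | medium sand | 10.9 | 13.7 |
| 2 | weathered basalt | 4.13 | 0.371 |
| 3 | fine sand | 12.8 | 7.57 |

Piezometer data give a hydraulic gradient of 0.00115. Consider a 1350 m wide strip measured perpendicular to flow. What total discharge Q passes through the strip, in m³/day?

385

Flow is parallel to layering, so each bed carries its own Darcy discharge and the transmissivities add.
Σ(K_i·b_i) = 13.7×10.9 + 0.371×4.13 + 7.57×12.8 = 247.8 m²/day.
Hydraulic gradient i = 0.00115.
Q = Σ(K_i·b_i) · W · i = 247.8 × 1350 × 0.001150 = 384.6 m³/day.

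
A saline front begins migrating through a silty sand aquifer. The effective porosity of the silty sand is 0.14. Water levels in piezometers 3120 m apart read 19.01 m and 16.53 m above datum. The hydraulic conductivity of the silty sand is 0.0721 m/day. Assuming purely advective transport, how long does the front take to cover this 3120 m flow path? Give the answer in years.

Hydraulic gradient i = (19.01 − 16.53) / 3120 = 2.48 / 3120 = 0.0007949.
Darcy flux q = K · i = 0.07210 × 0.0007949 = 5.731e-05 m/day.
Seepage velocity v = q / n_e = 5.731e-05 / 0.14 = 0.0004094 m/day.
Travel time t = L / v = 3120 / 0.0004094 = 7.622e+06 days = 20867 years.

20900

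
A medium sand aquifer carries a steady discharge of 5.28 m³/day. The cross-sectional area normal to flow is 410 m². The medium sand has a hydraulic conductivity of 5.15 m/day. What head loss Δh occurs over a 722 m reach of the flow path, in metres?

From Q = K·A·i, i = Q / (K·A) = 5.28 / (5.150 × 410.0) = 0.002501.
Head loss Δh = i · L = 0.002501 × 722 = 1.805 m.

1.81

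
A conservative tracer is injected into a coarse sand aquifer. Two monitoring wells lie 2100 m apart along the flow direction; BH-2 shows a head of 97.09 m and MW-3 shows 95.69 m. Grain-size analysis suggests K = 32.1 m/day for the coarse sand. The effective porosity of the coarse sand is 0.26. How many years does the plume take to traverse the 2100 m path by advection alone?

69.9

Hydraulic gradient i = (97.09 − 95.69) / 2100 = 1.4 / 2100 = 0.0006667.
Darcy flux q = K · i = 32.10 × 0.0006667 = 0.02140 m/day.
Seepage velocity v = q / n_e = 0.02140 / 0.26 = 0.08231 m/day.
Travel time t = L / v = 2100 / 0.08231 = 25514 days = 69.85 years.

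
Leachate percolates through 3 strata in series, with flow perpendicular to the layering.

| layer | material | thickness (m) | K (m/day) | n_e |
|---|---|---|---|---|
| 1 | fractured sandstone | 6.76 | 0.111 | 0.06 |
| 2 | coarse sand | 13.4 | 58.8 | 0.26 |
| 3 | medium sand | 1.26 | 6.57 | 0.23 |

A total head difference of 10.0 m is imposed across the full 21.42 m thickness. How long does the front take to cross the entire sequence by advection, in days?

25.6

With flow normal to the layers, continuity requires the same specific discharge q through every layer.
Σ(b_i/K_i) = 6.76/0.111 + 13.4/58.8 + 1.26/6.57 = 61.32 d.
q = Δh / Σ(b_i/K_i) = 10.0 / 61.32 = 0.1631 m/day.
In each layer the seepage velocity is v_i = q/n_i, so the layer transit time is t_i = b_i·n_i / q:
  layer 1 (fractured sandstone): t_1 = 6.76 × 0.06 / 0.1631 = 2.487 d
  layer 2 (coarse sand): t_2 = 13.4 × 0.26 / 0.1631 = 21.36 d
  layer 3 (medium sand): t_3 = 1.26 × 0.23 / 0.1631 = 1.777 d
Total t = Σ t_i = 25.63 days.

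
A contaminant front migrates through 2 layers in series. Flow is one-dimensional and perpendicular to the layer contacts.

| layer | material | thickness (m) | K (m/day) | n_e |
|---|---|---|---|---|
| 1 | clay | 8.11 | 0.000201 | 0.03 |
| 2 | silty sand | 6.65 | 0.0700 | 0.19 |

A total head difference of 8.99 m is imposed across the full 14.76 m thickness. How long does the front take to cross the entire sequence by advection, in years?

With flow normal to the layers, continuity requires the same specific discharge q through every layer.
Σ(b_i/K_i) = 8.11/0.000201 + 6.65/0.0700 = 40443 d.
q = Δh / Σ(b_i/K_i) = 8.99 / 40443 = 0.0002223 m/day.
In each layer the seepage velocity is v_i = q/n_i, so the layer transit time is t_i = b_i·n_i / q:
  layer 1 (clay): t_1 = 8.11 × 0.03 / 0.0002223 = 1095 d
  layer 2 (silty sand): t_2 = 6.65 × 0.19 / 0.0002223 = 5684 d
Total t = Σ t_i = 6779 days = 18.56 years.

18.6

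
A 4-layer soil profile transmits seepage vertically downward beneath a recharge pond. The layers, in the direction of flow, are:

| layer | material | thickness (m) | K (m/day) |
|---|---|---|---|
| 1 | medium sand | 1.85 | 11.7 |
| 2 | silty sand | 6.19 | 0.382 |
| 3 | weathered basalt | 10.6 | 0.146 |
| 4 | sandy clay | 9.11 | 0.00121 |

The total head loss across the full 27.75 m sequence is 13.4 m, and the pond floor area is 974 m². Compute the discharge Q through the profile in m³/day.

Flow is perpendicular to layering, so the layers act in series and the equivalent K is the thickness-weighted harmonic mean.
Total thickness L = 1.85 + 6.19 + 10.6 + 9.11 = 27.75 m.
Σ(b_i/K_i) = 1.85/11.7 + 6.19/0.382 + 10.6/0.146 + 9.11/0.00121 = 7618 d.
K_eq = L / Σ(b_i/K_i) = 27.75 / 7618 = 0.003643 m/day.
Q = K_eq · A · (Δh/L) = 0.003643 × 974 × (13.4/27.75) = 1.713 m³/day.

1.71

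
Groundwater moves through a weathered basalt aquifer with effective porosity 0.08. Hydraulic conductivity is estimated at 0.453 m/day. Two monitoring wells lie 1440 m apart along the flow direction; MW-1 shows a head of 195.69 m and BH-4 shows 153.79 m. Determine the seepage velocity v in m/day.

Hydraulic gradient i = (195.69 − 153.79) / 1440 = 41.9 / 1440 = 0.02910.
Darcy flux q = K · i = 0.4530 × 0.02910 = 0.01318 m/day.
Seepage velocity v = q / n_e = 0.01318 / 0.08 = 0.1648 m/day.

0.165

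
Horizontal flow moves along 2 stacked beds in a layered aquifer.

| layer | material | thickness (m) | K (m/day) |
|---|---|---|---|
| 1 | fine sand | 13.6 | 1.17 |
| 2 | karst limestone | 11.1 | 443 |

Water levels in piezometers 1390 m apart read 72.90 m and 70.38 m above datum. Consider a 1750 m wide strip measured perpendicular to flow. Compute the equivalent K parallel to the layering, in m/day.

Flow is parallel to layering, so each bed carries its own Darcy discharge and the transmissivities add.
Σ(K_i·b_i) = 1.17×13.6 + 443×11.1 = 4933 m²/day.
Total thickness b = 24.70 m, so K_eq = Σ(K_i·b_i)/b = 199.7 m/day.

200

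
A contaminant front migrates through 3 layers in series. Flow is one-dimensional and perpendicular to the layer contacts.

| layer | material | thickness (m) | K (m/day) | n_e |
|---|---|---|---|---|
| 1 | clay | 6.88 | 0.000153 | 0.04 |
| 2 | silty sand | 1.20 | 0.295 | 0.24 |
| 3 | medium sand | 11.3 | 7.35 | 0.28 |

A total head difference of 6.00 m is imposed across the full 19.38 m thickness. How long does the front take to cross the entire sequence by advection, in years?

76.5

With flow normal to the layers, continuity requires the same specific discharge q through every layer.
Σ(b_i/K_i) = 6.88/0.000153 + 1.20/0.295 + 11.3/7.35 = 44973 d.
q = Δh / Σ(b_i/K_i) = 6.00 / 44973 = 0.0001334 m/day.
In each layer the seepage velocity is v_i = q/n_i, so the layer transit time is t_i = b_i·n_i / q:
  layer 1 (clay): t_1 = 6.88 × 0.04 / 0.0001334 = 2063 d
  layer 2 (silty sand): t_2 = 1.20 × 0.24 / 0.0001334 = 2159 d
  layer 3 (medium sand): t_3 = 11.3 × 0.28 / 0.0001334 = 23716 d
Total t = Σ t_i = 27937 days = 76.49 years.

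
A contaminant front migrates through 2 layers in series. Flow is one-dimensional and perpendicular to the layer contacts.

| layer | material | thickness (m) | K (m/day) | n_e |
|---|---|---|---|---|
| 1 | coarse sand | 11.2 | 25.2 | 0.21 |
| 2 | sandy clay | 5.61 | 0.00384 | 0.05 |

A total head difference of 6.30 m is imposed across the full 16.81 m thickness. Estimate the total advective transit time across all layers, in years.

With flow normal to the layers, continuity requires the same specific discharge q through every layer.
Σ(b_i/K_i) = 11.2/25.2 + 5.61/0.00384 = 1461 d.
q = Δh / Σ(b_i/K_i) = 6.30 / 1461 = 0.004311 m/day.
In each layer the seepage velocity is v_i = q/n_i, so the layer transit time is t_i = b_i·n_i / q:
  layer 1 (coarse sand): t_1 = 11.2 × 0.21 / 0.004311 = 545.6 d
  layer 2 (sandy clay): t_2 = 5.61 × 0.05 / 0.004311 = 65.07 d
Total t = Σ t_i = 610.6 days = 1.672 years.

1.67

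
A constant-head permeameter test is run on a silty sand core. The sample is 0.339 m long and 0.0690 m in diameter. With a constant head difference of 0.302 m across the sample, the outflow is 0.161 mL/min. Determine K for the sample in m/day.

Cross-sectional area A = π·(d/2)² = π × (0.0690/2)² = 0.003739 m².
Convert discharge: 0.161 mL/min = 2.683e-09 m³/s.
Darcy's law rearranged: K = Q·L / (A·Δh) = 2.683e-09 × 0.339 / (0.003739 × 0.302) = 8.055e-07 m/s = 0.06960 m/day.

0.0696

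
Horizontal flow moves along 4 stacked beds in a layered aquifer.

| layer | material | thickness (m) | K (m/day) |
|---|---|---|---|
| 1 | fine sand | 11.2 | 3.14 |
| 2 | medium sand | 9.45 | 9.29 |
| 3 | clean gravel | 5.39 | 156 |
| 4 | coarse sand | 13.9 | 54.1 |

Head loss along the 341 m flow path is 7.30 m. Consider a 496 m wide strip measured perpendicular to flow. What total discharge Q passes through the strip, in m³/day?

Flow is parallel to layering, so each bed carries its own Darcy discharge and the transmissivities add.
Σ(K_i·b_i) = 3.14×11.2 + 9.29×9.45 + 156×5.39 + 54.1×13.9 = 1716 m²/day.
Hydraulic gradient i = Δh / L = 7.30 / 341 = 0.02141.
Q = Σ(K_i·b_i) · W · i = 1716 × 496 × 0.02141 = 18219 m³/day.

18200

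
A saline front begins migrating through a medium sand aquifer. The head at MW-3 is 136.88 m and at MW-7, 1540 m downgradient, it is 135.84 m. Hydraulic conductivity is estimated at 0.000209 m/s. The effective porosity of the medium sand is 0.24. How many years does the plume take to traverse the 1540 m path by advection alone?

Convert K: 0.000209 m/s × 86400 = 18.06 m/day.
Hydraulic gradient i = (136.88 − 135.84) / 1540 = 1.04 / 1540 = 0.0006753.
Darcy flux q = K · i = 18.06 × 0.0006753 = 0.01219 m/day.
Seepage velocity v = q / n_e = 0.01219 / 0.24 = 0.05081 m/day.
Travel time t = L / v = 1540 / 0.05081 = 30308 days = 82.98 years.

83.0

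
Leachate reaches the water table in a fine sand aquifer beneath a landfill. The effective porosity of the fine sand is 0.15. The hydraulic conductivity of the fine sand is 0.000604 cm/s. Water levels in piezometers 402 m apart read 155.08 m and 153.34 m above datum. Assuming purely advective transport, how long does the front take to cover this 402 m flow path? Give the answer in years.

Convert K: 0.000604 cm/s × 864 = 0.5219 m/day.
Hydraulic gradient i = (155.08 − 153.34) / 402 = 1.74 / 402 = 0.004328.
Darcy flux q = K · i = 0.5219 × 0.004328 = 0.002259 m/day.
Seepage velocity v = q / n_e = 0.002259 / 0.15 = 0.01506 m/day.
Travel time t = L / v = 402 / 0.01506 = 26696 days = 73.09 years.

73.1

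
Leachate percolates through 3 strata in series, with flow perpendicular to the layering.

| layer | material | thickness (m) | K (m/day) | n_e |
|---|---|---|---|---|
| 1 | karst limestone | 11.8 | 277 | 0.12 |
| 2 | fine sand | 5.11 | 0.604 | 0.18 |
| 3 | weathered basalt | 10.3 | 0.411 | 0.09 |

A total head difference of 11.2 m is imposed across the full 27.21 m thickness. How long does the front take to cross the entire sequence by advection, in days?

With flow normal to the layers, continuity requires the same specific discharge q through every layer.
Σ(b_i/K_i) = 11.8/277 + 5.11/0.604 + 10.3/0.411 = 33.56 d.
q = Δh / Σ(b_i/K_i) = 11.2 / 33.56 = 0.3337 m/day.
In each layer the seepage velocity is v_i = q/n_i, so the layer transit time is t_i = b_i·n_i / q:
  layer 1 (karst limestone): t_1 = 11.8 × 0.12 / 0.3337 = 4.243 d
  layer 2 (fine sand): t_2 = 5.11 × 0.18 / 0.3337 = 2.756 d
  layer 3 (weathered basalt): t_3 = 10.3 × 0.09 / 0.3337 = 2.778 d
Total t = Σ t_i = 9.778 days.

9.78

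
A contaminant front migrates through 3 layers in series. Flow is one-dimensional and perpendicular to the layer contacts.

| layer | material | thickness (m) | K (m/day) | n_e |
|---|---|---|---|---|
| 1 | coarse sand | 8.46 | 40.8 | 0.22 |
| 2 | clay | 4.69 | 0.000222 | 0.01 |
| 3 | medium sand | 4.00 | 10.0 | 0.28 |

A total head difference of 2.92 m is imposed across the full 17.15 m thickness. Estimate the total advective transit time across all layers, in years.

With flow normal to the layers, continuity requires the same specific discharge q through every layer.
Σ(b_i/K_i) = 8.46/40.8 + 4.69/0.000222 + 4.00/10.0 = 21127 d.
q = Δh / Σ(b_i/K_i) = 2.92 / 21127 = 0.0001382 m/day.
In each layer the seepage velocity is v_i = q/n_i, so the layer transit time is t_i = b_i·n_i / q:
  layer 1 (coarse sand): t_1 = 8.46 × 0.22 / 0.0001382 = 13466 d
  layer 2 (clay): t_2 = 4.69 × 0.01 / 0.0001382 = 339.3 d
  layer 3 (medium sand): t_3 = 4.00 × 0.28 / 0.0001382 = 8103 d
Total t = Σ t_i = 21909 days = 59.98 years.

60.0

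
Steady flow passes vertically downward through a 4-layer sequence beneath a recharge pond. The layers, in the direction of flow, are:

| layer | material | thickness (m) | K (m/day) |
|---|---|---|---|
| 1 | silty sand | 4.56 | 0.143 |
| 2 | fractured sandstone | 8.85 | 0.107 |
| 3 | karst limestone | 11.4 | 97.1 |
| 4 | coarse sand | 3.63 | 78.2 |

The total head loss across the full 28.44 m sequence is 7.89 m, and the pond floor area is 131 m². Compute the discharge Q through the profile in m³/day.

Flow is perpendicular to layering, so the layers act in series and the equivalent K is the thickness-weighted harmonic mean.
Total thickness L = 4.56 + 8.85 + 11.4 + 3.63 = 28.44 m.
Σ(b_i/K_i) = 4.56/0.143 + 8.85/0.107 + 11.4/97.1 + 3.63/78.2 = 114.8 d.
K_eq = L / Σ(b_i/K_i) = 28.44 / 114.8 = 0.2478 m/day.
Q = K_eq · A · (Δh/L) = 0.2478 × 131 × (7.89/28.44) = 9.006 m³/day.

9.01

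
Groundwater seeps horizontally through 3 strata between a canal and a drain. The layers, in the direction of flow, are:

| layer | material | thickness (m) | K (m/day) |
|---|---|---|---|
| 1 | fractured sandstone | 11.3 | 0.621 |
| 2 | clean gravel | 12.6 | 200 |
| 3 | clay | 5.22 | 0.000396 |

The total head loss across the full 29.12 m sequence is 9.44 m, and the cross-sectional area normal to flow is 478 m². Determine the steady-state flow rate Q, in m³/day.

Flow is perpendicular to layering, so the layers act in series and the equivalent K is the thickness-weighted harmonic mean.
Total thickness L = 11.3 + 12.6 + 5.22 = 29.12 m.
Σ(b_i/K_i) = 11.3/0.621 + 12.6/200 + 5.22/0.000396 = 13200 d.
K_eq = L / Σ(b_i/K_i) = 29.12 / 13200 = 0.002206 m/day.
Q = K_eq · A · (Δh/L) = 0.002206 × 478 × (9.44/29.12) = 0.3418 m³/day.

0.342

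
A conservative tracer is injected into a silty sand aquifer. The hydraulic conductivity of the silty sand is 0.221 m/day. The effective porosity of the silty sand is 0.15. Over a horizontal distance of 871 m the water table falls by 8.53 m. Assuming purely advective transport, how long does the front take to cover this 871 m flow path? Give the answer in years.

165

Hydraulic gradient i = Δh / L = 8.53 / 871 = 0.009793.
Darcy flux q = K · i = 0.2210 × 0.009793 = 0.002164 m/day.
Seepage velocity v = q / n_e = 0.002164 / 0.15 = 0.01443 m/day.
Travel time t = L / v = 871 / 0.01443 = 60365 days = 165.3 years.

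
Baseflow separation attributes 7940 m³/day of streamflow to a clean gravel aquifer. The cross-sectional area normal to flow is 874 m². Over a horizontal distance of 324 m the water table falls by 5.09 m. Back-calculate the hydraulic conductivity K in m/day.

Hydraulic gradient i = Δh / L = 5.09 / 324 = 0.01571.
From Q = K·A·i, K = Q / (A·i) = 7940 / (874.0 × 0.01571) = 578.3 m/day.

578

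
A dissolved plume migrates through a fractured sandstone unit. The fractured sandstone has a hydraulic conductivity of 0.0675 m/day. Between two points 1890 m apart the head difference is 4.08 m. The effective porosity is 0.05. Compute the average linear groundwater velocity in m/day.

0.00291

Hydraulic gradient i = Δh / L = 4.08 / 1890 = 0.002159.
Darcy flux q = K · i = 0.06750 × 0.002159 = 0.0001457 m/day.
Seepage velocity v = q / n_e = 0.0001457 / 0.05 = 0.002914 m/day.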